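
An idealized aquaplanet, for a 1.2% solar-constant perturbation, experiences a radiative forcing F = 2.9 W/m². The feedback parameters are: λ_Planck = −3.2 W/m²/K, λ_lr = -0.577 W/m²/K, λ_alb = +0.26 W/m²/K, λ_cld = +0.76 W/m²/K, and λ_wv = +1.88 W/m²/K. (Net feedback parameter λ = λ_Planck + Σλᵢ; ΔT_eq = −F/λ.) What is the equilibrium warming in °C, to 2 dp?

Net feedback parameter λ = (−3.2) + (-0.577) + (+0.26) + (+0.76) + (+1.88) = -0.877 W/m²/K.
ΔT = −F/λ = −2.9/(-0.877) = 3.31 °C.

3.31 °C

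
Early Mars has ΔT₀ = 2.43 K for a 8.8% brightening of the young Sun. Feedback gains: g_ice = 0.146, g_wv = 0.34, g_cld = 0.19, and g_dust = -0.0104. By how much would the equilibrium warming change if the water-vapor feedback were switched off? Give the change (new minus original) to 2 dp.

-3.66 K

Original: g = 0.6656, ΔT = 2.43/(1−0.6656) = 7.2667 K.
Without water-vapor: g' = 0.3256, ΔT' = 2.43/(1−0.3256) = 3.6032 K.
Change = 3.6032 − 7.2667 = -3.66 K.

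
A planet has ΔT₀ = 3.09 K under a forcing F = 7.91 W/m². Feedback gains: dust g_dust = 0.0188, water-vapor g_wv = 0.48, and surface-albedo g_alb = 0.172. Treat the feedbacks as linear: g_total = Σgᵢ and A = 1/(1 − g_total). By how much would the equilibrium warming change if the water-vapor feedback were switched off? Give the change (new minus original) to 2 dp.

-5.57 K

Original: g = 0.6708, ΔT = 3.09/(1−0.6708) = 9.3864 K.
Without water-vapor: g' = 0.1908, ΔT' = 3.09/(1−0.1908) = 3.8186 K.
Change = 3.8186 − 9.3864 = -5.57 K.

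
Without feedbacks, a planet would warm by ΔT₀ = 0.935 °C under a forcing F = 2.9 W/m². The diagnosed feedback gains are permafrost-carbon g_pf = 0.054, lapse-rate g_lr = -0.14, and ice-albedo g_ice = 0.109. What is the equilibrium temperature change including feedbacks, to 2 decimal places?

Total gain g = 0.054 − 0.14 + 0.109 = 0.023.
Amplification A = 1/(1 − 0.023) = 1.024.
ΔT = 0.935 × 1.024 = 0.96 °C.

0.96 °C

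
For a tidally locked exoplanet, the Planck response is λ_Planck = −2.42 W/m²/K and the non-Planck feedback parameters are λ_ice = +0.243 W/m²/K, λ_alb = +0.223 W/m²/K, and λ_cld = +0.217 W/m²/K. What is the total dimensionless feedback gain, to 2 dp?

0.28

Convert to gains: g_ice = 0.243/2.42 = 0.1004; g_alb = 0.223/2.42 = 0.09215; g_cld = 0.217/2.42 = 0.08967.
Total gain g = 0.28222.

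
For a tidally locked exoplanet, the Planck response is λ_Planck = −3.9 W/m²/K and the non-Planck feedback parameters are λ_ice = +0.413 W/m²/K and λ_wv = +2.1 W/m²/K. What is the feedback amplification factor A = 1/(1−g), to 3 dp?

Convert to gains: g_ice = 0.413/3.9 = 0.1059; g_wv = 2.1/3.9 = 0.5385.
Total gain g = 0.6444.
A = 1/(1 − 0.6444) = 2.812.

2.812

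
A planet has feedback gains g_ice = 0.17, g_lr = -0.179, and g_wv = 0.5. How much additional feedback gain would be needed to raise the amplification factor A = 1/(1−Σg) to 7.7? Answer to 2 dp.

0.38

Current total gain = 0.491.
Target gain for A = 7.7: g* = 1 − 1/7.7 = 0.8701.
Additional gain needed = 0.8701 − 0.491 = 0.38.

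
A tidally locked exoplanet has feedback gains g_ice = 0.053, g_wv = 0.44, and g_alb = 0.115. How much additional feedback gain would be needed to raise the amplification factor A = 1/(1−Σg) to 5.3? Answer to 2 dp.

Current total gain = 0.608.
Target gain for A = 5.3: g* = 1 − 1/5.3 = 0.8113.
Additional gain needed = 0.8113 − 0.608 = 0.20.

0.20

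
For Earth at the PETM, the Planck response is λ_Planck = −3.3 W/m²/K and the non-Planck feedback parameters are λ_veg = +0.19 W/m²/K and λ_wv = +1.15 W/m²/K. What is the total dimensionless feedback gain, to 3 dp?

0.406

Convert to gains: g_veg = 0.19/3.3 = 0.05758; g_wv = 1.15/3.3 = 0.3485.
Total gain g = 0.40608.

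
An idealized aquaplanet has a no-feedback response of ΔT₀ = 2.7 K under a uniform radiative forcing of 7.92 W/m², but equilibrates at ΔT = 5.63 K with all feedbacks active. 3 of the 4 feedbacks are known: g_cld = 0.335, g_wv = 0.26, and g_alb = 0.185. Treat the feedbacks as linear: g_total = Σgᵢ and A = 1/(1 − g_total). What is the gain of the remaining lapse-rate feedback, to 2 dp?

-0.26

Amplification A = ΔT/ΔT₀ = 5.63/2.7 = 2.085.
Total gain g = 1 − 1/A = 1 − 1/2.085 = 0.5204.
Known gains sum to 0.335 + 0.26 + 0.185 = 0.78.
g_lr = 0.5204 − 0.78 = -0.26.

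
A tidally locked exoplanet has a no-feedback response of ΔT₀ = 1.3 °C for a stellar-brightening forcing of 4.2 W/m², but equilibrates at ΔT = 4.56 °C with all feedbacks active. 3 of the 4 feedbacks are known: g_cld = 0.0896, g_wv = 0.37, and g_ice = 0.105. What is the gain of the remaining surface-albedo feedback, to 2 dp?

0.15

Amplification A = ΔT/ΔT₀ = 4.56/1.3 = 3.508.
Total gain g = 1 − 1/A = 1 − 1/3.508 = 0.7149.
Known gains sum to 0.0896 + 0.37 + 0.105 = 0.5646.
g_alb = 0.7149 − 0.5646 = 0.15.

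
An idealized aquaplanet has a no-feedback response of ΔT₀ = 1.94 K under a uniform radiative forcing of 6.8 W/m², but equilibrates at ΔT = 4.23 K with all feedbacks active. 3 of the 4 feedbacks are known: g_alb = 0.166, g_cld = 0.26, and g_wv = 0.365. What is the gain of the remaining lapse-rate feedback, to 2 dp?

-0.25

Amplification A = ΔT/ΔT₀ = 4.23/1.94 = 2.18.
Total gain g = 1 − 1/A = 1 − 1/2.18 = 0.5413.
Known gains sum to 0.166 + 0.26 + 0.365 = 0.791.
g_lr = 0.5413 − 0.791 = -0.25.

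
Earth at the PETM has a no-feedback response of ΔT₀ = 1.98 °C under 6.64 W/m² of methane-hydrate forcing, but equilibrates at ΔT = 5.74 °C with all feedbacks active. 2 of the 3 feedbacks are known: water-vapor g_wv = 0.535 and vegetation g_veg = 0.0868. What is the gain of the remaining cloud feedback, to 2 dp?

Amplification A = ΔT/ΔT₀ = 5.74/1.98 = 2.899.
Total gain g = 1 − 1/A = 1 − 1/2.899 = 0.6551.
Known gains sum to 0.535 + 0.0868 = 0.6218.
g_cld = 0.6551 − 0.6218 = 0.03.

0.03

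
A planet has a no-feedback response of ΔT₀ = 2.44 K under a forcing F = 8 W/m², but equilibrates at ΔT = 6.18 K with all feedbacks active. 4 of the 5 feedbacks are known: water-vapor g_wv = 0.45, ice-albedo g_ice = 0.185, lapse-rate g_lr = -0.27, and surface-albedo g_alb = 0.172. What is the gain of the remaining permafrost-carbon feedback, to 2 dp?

0.07

Amplification A = ΔT/ΔT₀ = 6.18/2.44 = 2.533.
Total gain g = 1 − 1/A = 1 − 1/2.533 = 0.6052.
Known gains sum to 0.45 + 0.185 − 0.27 + 0.172 = 0.537.
g_pf = 0.6052 − 0.537 = 0.07.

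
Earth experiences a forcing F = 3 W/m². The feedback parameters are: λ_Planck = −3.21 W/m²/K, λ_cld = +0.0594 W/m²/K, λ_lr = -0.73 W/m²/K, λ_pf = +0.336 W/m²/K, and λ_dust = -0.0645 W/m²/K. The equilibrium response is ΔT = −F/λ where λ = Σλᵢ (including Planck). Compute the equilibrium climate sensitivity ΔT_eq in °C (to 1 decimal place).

0.8 °C

Net feedback parameter λ = (−3.21) + (+0.0594) + (-0.73) + (+0.336) + (-0.0645) = -3.6091 W/m²/K.
ΔT = −F/λ = −3/(-3.6091) = 0.8 °C.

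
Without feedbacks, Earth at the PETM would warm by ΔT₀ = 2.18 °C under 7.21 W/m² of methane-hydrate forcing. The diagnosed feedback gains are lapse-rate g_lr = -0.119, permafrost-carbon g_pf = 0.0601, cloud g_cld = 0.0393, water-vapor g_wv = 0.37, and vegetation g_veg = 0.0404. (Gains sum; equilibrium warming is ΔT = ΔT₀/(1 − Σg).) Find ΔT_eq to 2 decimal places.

3.58 °C

Total gain g = -0.119 + 0.0601 + 0.0393 + 0.37 + 0.0404 = 0.3908.
Amplification A = 1/(1 − 0.3908) = 1.641.
ΔT = 2.18 × 1.641 = 3.58 °C.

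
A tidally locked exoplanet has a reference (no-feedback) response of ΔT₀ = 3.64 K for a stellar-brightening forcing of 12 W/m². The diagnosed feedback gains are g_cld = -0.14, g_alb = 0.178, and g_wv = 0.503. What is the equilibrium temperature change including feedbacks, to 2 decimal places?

7.93 K

Total gain g = -0.14 + 0.178 + 0.503 = 0.541.
Amplification A = 1/(1 − 0.541) = 2.179.
ΔT = 3.64 × 2.179 = 7.93 K.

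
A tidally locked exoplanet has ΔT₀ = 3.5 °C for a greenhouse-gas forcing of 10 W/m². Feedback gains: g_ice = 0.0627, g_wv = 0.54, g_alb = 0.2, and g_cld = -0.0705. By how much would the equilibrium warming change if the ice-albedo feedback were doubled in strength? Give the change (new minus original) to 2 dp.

4.00 °C

Original: g = 0.7322, ΔT = 3.5/(1−0.7322) = 13.0695 °C.
With doubled ice-albedo: g' = 0.7949, ΔT' = 3.5/(1−0.7949) = 17.0648 °C.
Change = 17.0648 − 13.0695 = 4.00 °C.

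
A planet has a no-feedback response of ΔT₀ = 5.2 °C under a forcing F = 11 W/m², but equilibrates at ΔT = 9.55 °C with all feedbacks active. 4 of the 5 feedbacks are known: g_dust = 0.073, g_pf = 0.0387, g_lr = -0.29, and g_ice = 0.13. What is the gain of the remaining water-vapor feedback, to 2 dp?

Amplification A = ΔT/ΔT₀ = 9.55/5.2 = 1.837.
Total gain g = 1 − 1/A = 1 − 1/1.837 = 0.4556.
Known gains sum to 0.073 + 0.0387 − 0.29 + 0.13 = -0.0483.
g_wv = 0.4556 + 0.0483 = 0.50.

0.50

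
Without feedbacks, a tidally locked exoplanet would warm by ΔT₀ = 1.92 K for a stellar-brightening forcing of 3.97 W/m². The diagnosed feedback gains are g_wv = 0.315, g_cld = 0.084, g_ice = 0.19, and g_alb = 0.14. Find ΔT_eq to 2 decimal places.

7.08 K

Total gain g = 0.315 + 0.084 + 0.19 + 0.14 = 0.729.
Amplification A = 1/(1 − 0.729) = 3.69.
ΔT = 1.92 × 3.69 = 7.08 K.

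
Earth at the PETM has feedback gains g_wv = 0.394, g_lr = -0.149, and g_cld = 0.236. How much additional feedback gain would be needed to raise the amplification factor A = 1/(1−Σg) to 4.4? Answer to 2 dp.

Current total gain = 0.481.
Target gain for A = 4.4: g* = 1 − 1/4.4 = 0.7727.
Additional gain needed = 0.7727 − 0.481 = 0.29.

0.29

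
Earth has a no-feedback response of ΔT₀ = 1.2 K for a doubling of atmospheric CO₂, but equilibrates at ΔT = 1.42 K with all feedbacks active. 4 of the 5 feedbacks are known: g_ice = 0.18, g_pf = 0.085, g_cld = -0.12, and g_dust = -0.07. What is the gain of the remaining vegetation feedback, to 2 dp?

Amplification A = ΔT/ΔT₀ = 1.42/1.2 = 1.183.
Total gain g = 1 − 1/A = 1 − 1/1.183 = 0.1547.
Known gains sum to 0.18 + 0.085 − 0.12 − 0.07 = 0.075.
g_veg = 0.1547 − 0.075 = 0.08.

0.08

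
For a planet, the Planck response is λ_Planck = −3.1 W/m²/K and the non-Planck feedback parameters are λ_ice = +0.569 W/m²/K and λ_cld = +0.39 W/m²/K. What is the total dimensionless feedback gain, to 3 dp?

Convert to gains: g_ice = 0.569/3.1 = 0.1835; g_cld = 0.39/3.1 = 0.1258.
Total gain g = 0.3093.

0.309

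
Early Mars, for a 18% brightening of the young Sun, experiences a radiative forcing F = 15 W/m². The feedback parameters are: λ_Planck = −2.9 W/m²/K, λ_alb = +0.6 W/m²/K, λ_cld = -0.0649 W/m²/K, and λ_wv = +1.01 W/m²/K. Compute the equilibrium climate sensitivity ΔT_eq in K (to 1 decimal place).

11.1 K

Net feedback parameter λ = (−2.9) + (+0.6) + (-0.0649) + (+1.01) = -1.3549 W/m²/K.
ΔT = −F/λ = −15/(-1.3549) = 11.1 K.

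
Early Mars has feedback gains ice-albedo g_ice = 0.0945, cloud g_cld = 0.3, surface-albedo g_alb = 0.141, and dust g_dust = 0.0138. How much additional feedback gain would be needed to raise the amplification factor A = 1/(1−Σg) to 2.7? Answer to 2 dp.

0.08

Current total gain = 0.5493.
Target gain for A = 2.7: g* = 1 − 1/2.7 = 0.6296.
Additional gain needed = 0.6296 − 0.5493 = 0.08.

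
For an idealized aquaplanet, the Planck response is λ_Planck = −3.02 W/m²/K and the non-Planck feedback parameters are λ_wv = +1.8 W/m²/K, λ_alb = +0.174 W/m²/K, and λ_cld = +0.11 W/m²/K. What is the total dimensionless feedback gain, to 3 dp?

0.690

Convert to gains: g_wv = 1.8/3.02 = 0.596; g_alb = 0.174/3.02 = 0.05762; g_cld = 0.11/3.02 = 0.03642.
Total gain g = 0.69004.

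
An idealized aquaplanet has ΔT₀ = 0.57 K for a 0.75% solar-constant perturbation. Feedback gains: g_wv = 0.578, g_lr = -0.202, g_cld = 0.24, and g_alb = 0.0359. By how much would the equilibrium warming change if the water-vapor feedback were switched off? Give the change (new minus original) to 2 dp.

-1.02 K

Original: g = 0.6519, ΔT = 0.57/(1−0.6519) = 1.6375 K.
Without water-vapor: g' = 0.0739, ΔT' = 0.57/(1−0.0739) = 0.6155 K.
Change = 0.6155 − 1.6375 = -1.02 K.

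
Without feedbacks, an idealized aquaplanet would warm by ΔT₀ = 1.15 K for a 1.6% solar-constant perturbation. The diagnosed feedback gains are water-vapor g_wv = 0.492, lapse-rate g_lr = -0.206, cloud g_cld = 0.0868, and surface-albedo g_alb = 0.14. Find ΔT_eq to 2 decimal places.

Total gain g = 0.492 − 0.206 + 0.0868 + 0.14 = 0.5128.
Amplification A = 1/(1 − 0.5128) = 2.053.
ΔT = 1.15 × 2.053 = 2.36 K.

2.36 K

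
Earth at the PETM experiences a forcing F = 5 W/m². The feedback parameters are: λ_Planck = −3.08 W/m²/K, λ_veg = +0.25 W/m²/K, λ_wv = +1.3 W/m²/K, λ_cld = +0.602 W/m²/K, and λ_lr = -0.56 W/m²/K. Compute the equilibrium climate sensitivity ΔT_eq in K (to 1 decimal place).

3.4 K

Net feedback parameter λ = (−3.08) + (+0.25) + (+1.3) + (+0.602) + (-0.56) = -1.488 W/m²/K.
ΔT = −F/λ = −5/(-1.488) = 3.4 K.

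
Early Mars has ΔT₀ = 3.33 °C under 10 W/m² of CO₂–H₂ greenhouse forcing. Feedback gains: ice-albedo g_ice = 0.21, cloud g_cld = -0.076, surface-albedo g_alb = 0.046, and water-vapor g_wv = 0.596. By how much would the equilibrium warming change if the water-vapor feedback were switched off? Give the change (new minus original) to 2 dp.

-10.81 °C

Original: g = 0.776, ΔT = 3.33/(1−0.776) = 14.8661 °C.
Without water-vapor: g' = 0.18, ΔT' = 3.33/(1−0.18) = 4.0610 °C.
Change = 4.0610 − 14.8661 = -10.81 °C.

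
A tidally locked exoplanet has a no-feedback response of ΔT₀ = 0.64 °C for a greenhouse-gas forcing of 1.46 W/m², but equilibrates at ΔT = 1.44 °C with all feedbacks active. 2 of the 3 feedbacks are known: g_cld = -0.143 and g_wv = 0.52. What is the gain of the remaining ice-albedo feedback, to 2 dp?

0.18

Amplification A = ΔT/ΔT₀ = 1.44/0.64 = 2.25.
Total gain g = 1 − 1/A = 1 − 1/2.25 = 0.5556.
Known gains sum to -0.143 + 0.52 = 0.377.
g_ice = 0.5556 − 0.377 = 0.18.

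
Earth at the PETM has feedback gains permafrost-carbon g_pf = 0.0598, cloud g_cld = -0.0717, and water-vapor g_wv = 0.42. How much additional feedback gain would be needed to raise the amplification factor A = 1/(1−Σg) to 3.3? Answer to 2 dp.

0.29

Current total gain = 0.4081.
Target gain for A = 3.3: g* = 1 − 1/3.3 = 0.697.
Additional gain needed = 0.697 − 0.4081 = 0.29.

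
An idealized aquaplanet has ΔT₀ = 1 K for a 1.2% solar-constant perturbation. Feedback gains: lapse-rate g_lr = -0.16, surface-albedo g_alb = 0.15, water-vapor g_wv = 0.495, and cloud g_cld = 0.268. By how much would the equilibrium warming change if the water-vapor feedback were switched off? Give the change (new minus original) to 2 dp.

Original: g = 0.753, ΔT = 1/(1−0.753) = 4.0486 K.
Without water-vapor: g' = 0.258, ΔT' = 1/(1−0.258) = 1.3477 K.
Change = 1.3477 − 4.0486 = -2.70 K.

-2.70 K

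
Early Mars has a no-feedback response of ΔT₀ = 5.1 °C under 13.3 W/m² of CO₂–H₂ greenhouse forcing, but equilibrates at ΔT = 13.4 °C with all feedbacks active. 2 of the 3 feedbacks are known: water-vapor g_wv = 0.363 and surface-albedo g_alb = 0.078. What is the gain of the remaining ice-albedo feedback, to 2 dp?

0.18

Amplification A = ΔT/ΔT₀ = 13.4/5.1 = 2.627.
Total gain g = 1 − 1/A = 1 − 1/2.627 = 0.6193.
Known gains sum to 0.363 + 0.078 = 0.441.
g_ice = 0.6193 − 0.441 = 0.18.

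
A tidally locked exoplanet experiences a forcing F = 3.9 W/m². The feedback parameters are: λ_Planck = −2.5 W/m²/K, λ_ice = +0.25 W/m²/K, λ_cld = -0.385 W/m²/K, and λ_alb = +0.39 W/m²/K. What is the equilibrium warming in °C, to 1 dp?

1.7 °C

Net feedback parameter λ = (−2.5) + (+0.25) + (-0.385) + (+0.39) = -2.245 W/m²/K.
ΔT = −F/λ = −3.9/(-2.245) = 1.7 °C.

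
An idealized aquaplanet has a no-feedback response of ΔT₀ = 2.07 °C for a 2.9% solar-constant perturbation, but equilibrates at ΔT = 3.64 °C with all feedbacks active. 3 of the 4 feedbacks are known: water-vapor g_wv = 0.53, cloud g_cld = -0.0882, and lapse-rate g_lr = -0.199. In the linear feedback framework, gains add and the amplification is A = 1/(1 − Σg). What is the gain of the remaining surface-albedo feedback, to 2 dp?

0.19

Amplification A = ΔT/ΔT₀ = 3.64/2.07 = 1.758.
Total gain g = 1 − 1/A = 1 − 1/1.758 = 0.4312.
Known gains sum to 0.53 − 0.0882 − 0.199 = 0.2428.
g_alb = 0.4312 − 0.2428 = 0.19.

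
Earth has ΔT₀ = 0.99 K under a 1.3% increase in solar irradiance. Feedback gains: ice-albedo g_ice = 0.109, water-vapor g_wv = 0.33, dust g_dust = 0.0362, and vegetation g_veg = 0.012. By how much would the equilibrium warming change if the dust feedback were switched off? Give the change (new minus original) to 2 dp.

Original: g = 0.4872, ΔT = 0.99/(1−0.4872) = 1.9306 K.
Without dust: g' = 0.451, ΔT' = 0.99/(1−0.451) = 1.8033 K.
Change = 1.8033 − 1.9306 = -0.13 K.

-0.13 K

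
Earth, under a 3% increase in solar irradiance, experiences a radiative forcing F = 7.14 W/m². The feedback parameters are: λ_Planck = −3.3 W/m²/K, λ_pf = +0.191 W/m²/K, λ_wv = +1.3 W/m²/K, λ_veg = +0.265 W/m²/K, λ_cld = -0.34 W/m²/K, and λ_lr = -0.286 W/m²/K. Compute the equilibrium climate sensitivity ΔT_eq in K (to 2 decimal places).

3.29 K

Net feedback parameter λ = (−3.3) + (+0.191) + (+1.3) + (+0.265) + (-0.34) + (-0.286) = -2.17 W/m²/K.
ΔT = −F/λ = −7.14/(-2.17) = 3.29 K.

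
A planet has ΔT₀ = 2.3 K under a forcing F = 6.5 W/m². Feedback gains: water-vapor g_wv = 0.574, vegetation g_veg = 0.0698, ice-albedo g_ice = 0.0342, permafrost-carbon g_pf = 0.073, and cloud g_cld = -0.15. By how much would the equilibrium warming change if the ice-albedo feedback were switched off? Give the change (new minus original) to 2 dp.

Original: g = 0.601, ΔT = 2.3/(1−0.601) = 5.7644 K.
Without ice-albedo: g' = 0.5668, ΔT' = 2.3/(1−0.5668) = 5.3093 K.
Change = 5.3093 − 5.7644 = -0.46 K.

-0.46 K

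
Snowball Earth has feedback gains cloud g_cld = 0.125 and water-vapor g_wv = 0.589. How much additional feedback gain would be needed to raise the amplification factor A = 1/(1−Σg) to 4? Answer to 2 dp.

Current total gain = 0.714.
Target gain for A = 4: g* = 1 − 1/4 = 0.75.
Additional gain needed = 0.75 − 0.714 = 0.04.

0.04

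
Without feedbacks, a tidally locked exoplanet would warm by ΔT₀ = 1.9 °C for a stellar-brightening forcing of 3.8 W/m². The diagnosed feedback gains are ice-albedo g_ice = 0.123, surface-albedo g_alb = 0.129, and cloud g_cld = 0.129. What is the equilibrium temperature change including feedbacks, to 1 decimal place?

Total gain g = 0.123 + 0.129 + 0.129 = 0.381.
Amplification A = 1/(1 − 0.381) = 1.616.
ΔT = 1.9 × 1.616 = 3.1 °C.

3.1 °C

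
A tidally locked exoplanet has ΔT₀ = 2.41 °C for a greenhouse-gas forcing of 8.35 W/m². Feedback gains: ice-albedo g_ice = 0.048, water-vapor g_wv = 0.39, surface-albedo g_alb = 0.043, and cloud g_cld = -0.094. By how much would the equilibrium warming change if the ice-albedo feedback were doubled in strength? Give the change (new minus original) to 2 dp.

Original: g = 0.387, ΔT = 2.41/(1−0.387) = 3.9315 °C.
With doubled ice-albedo: g' = 0.435, ΔT' = 2.41/(1−0.435) = 4.2655 °C.
Change = 4.2655 − 3.9315 = 0.33 °C.

0.33 °C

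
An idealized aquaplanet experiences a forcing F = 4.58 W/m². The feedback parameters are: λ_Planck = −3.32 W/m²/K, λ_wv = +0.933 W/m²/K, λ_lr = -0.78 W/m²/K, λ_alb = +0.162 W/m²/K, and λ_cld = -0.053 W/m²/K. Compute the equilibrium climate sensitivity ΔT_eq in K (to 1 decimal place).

1.5 K

Net feedback parameter λ = (−3.32) + (+0.933) + (-0.78) + (+0.162) + (-0.053) = -3.058 W/m²/K.
ΔT = −F/λ = −4.58/(-3.058) = 1.5 K.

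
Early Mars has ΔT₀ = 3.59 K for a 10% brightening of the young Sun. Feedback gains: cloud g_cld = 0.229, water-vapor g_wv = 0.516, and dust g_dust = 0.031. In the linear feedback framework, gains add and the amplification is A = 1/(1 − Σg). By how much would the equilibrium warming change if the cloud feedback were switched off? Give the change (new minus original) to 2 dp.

-8.10 K

Original: g = 0.776, ΔT = 3.59/(1−0.776) = 16.0268 K.
Without cloud: g' = 0.547, ΔT' = 3.59/(1−0.547) = 7.9249 K.
Change = 7.9249 − 16.0268 = -8.10 K.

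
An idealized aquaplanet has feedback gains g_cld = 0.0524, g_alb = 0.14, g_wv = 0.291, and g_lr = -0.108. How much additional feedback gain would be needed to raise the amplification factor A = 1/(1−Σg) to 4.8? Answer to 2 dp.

0.42

Current total gain = 0.3754.
Target gain for A = 4.8: g* = 1 − 1/4.8 = 0.7917.
Additional gain needed = 0.7917 − 0.3754 = 0.42.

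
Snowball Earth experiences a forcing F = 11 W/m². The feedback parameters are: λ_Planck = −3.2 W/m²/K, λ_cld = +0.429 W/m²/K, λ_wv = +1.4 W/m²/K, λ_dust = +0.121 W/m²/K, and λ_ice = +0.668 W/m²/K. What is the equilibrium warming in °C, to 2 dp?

Net feedback parameter λ = (−3.2) + (+0.429) + (+1.4) + (+0.121) + (+0.668) = -0.582 W/m²/K.
ΔT = −F/λ = −11/(-0.582) = 18.90 °C.

18.90 °C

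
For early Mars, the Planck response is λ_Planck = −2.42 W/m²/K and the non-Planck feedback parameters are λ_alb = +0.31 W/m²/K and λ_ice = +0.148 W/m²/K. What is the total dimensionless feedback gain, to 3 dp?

Convert to gains: g_alb = 0.31/2.42 = 0.1281; g_ice = 0.148/2.42 = 0.06116.
Total gain g = 0.18926.

0.189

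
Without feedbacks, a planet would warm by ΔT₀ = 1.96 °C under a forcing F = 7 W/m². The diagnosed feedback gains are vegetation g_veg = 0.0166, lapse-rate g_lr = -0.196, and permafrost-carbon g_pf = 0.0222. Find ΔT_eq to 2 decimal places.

1.69 °C

Total gain g = 0.0166 − 0.196 + 0.0222 = -0.1572.
Amplification A = 1/(1 + 0.1572) = 0.8642.
ΔT = 1.96 × 0.8642 = 1.69 °C.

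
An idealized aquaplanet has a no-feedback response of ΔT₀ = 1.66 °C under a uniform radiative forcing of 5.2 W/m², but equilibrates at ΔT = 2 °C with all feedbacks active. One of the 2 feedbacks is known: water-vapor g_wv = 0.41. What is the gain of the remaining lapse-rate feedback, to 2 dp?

Amplification A = ΔT/ΔT₀ = 2/1.66 = 1.205.
Total gain g = 1 − 1/A = 1 − 1/1.205 = 0.1701.
The known gain is 0.41.
g_lr = 0.1701 − 0.41 = -0.24.

-0.24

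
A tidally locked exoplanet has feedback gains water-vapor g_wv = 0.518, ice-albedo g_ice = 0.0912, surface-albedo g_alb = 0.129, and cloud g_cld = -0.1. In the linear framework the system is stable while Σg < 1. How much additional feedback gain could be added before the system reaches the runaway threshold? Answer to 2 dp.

Current total gain = 0.518 + 0.0912 + 0.129 − 0.1 = 0.6382.
Margin to runaway = 1 − 0.6382 = 0.36.

0.36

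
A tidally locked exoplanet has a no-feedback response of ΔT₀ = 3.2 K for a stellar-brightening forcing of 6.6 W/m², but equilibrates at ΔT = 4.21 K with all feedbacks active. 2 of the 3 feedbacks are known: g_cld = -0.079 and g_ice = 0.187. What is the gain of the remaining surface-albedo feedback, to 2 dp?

0.13

Amplification A = ΔT/ΔT₀ = 4.21/3.2 = 1.316.
Total gain g = 1 − 1/A = 1 − 1/1.316 = 0.2401.
Known gains sum to -0.079 + 0.187 = 0.108.
g_alb = 0.2401 − 0.108 = 0.13.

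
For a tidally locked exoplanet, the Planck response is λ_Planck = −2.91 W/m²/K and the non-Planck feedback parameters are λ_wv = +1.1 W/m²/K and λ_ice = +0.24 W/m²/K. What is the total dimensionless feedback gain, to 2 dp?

Convert to gains: g_wv = 1.1/2.91 = 0.378; g_ice = 0.24/2.91 = 0.08247.
Total gain g = 0.46047.

0.46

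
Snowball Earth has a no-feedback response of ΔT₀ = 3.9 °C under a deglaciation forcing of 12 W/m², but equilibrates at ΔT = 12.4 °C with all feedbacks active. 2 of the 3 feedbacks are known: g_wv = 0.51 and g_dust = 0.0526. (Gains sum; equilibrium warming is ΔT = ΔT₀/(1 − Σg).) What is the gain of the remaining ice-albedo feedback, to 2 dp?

0.12

Amplification A = ΔT/ΔT₀ = 12.4/3.9 = 3.179.
Total gain g = 1 − 1/A = 1 − 1/3.179 = 0.6854.
Known gains sum to 0.51 + 0.0526 = 0.5626.
g_ice = 0.6854 − 0.5626 = 0.12.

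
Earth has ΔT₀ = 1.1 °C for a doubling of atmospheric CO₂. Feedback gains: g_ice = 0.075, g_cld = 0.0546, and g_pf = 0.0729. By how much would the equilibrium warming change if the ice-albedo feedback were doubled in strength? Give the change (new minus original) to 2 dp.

0.14 °C

Original: g = 0.2025, ΔT = 1.1/(1−0.2025) = 1.3793 °C.
With doubled ice-albedo: g' = 0.2775, ΔT' = 1.1/(1−0.2775) = 1.5225 °C.
Change = 1.5225 − 1.3793 = 0.14 °C.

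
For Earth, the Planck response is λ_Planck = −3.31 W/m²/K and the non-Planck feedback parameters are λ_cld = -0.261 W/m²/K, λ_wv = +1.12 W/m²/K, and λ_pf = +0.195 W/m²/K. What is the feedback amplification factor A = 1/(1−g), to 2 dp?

1.47

Convert to gains: g_cld = -0.261/3.31 = -0.07885; g_wv = 1.12/3.31 = 0.3384; g_pf = 0.195/3.31 = 0.05891.
Total gain g = 0.31846.
A = 1/(1 − 0.31846) = 1.47.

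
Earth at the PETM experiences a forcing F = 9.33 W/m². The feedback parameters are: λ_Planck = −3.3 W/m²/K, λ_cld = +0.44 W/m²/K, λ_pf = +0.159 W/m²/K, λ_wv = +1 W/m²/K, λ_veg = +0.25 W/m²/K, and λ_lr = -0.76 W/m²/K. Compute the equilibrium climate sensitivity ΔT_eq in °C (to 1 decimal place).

Net feedback parameter λ = (−3.3) + (+0.44) + (+0.159) + (+1) + (+0.25) + (-0.76) = -2.211 W/m²/K.
ΔT = −F/λ = −9.33/(-2.211) = 4.2 °C.

4.2 °C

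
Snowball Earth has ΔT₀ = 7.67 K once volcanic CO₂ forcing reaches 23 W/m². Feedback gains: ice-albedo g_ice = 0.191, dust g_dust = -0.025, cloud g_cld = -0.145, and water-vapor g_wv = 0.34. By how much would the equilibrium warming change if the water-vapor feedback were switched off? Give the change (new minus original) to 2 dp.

-4.17 K

Original: g = 0.361, ΔT = 7.67/(1−0.361) = 12.0031 K.
Without water-vapor: g' = 0.021, ΔT' = 7.67/(1−0.021) = 7.8345 K.
Change = 7.8345 − 12.0031 = -4.17 K.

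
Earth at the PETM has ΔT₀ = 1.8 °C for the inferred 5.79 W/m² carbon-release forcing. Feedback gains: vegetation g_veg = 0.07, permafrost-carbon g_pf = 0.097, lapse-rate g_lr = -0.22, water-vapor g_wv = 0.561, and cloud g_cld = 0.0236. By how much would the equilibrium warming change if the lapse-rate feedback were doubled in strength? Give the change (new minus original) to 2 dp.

Original: g = 0.5316, ΔT = 1.8/(1−0.5316) = 3.8429 °C.
With doubled lapse-rate: g' = 0.3116, ΔT' = 1.8/(1−0.3116) = 2.6148 °C.
Change = 2.6148 − 3.8429 = -1.23 °C.

-1.23 °C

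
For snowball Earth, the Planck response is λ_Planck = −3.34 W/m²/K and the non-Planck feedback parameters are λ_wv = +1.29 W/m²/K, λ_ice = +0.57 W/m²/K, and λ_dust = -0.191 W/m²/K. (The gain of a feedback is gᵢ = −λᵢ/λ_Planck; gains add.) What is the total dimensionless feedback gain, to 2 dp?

Convert to gains: g_wv = 1.29/3.34 = 0.3862; g_ice = 0.57/3.34 = 0.1707; g_dust = -0.191/3.34 = -0.05719.
Total gain g = 0.49971.

0.50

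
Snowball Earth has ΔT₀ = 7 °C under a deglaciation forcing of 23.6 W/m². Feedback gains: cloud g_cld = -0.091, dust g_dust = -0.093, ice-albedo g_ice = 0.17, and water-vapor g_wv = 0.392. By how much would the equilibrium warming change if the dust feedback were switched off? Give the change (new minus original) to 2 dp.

1.98 °C

Original: g = 0.378, ΔT = 7/(1−0.378) = 11.2540 °C.
Without dust: g' = 0.471, ΔT' = 7/(1−0.471) = 13.2325 °C.
Change = 13.2325 − 11.2540 = 1.98 °C.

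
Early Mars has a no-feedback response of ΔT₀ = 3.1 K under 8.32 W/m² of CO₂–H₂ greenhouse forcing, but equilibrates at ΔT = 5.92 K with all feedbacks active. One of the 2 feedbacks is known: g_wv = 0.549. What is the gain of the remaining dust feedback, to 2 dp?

-0.07

Amplification A = ΔT/ΔT₀ = 5.92/3.1 = 1.91.
Total gain g = 1 − 1/A = 1 − 1/1.91 = 0.4764.
The known gain is 0.549.
g_dust = 0.4764 − 0.549 = -0.07.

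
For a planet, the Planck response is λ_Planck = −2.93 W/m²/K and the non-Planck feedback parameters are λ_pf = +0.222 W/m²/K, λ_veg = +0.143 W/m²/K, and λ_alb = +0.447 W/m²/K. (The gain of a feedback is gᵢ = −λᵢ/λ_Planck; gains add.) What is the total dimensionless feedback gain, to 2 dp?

0.28

Convert to gains: g_pf = 0.222/2.93 = 0.07577; g_veg = 0.143/2.93 = 0.04881; g_alb = 0.447/2.93 = 0.1526.
Total gain g = 0.27718.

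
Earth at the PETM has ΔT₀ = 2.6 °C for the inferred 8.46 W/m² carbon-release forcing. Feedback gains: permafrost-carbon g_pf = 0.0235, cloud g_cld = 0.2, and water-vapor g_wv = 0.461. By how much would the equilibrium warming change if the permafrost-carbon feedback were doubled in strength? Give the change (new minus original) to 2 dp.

Original: g = 0.6845, ΔT = 2.6/(1−0.6845) = 8.2409 °C.
With doubled permafrost-carbon: g' = 0.708, ΔT' = 2.6/(1−0.708) = 8.9041 °C.
Change = 8.9041 − 8.2409 = 0.66 °C.

0.66 °C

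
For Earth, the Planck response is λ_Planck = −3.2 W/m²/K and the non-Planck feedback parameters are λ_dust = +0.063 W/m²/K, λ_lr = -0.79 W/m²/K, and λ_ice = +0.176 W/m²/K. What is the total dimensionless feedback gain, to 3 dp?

Convert to gains: g_dust = 0.063/3.2 = 0.01969; g_lr = -0.79/3.2 = -0.2469; g_ice = 0.176/3.2 = 0.055.
Total gain g = -0.17221.

-0.172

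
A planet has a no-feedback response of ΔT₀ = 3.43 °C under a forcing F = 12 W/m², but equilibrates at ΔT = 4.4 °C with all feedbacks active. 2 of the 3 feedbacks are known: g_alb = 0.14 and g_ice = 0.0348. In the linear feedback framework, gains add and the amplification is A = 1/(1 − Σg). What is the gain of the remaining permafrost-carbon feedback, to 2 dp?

0.05

Amplification A = ΔT/ΔT₀ = 4.4/3.43 = 1.283.
Total gain g = 1 − 1/A = 1 − 1/1.283 = 0.2206.
Known gains sum to 0.14 + 0.0348 = 0.1748.
g_pf = 0.2206 − 0.1748 = 0.05.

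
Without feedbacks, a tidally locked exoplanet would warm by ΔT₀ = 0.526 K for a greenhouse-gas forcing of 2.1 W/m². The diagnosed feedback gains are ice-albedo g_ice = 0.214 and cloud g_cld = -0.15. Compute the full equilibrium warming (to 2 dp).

Total gain g = 0.214 − 0.15 = 0.064.
Amplification A = 1/(1 − 0.064) = 1.068.
ΔT = 0.526 × 1.068 = 0.56 K.

0.56 K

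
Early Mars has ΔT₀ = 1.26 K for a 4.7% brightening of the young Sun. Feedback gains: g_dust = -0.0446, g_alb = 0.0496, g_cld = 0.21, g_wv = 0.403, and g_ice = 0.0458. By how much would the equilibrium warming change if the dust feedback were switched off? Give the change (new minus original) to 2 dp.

0.57 K

Original: g = 0.6638, ΔT = 1.26/(1−0.6638) = 3.7478 K.
Without dust: g' = 0.7084, ΔT' = 1.26/(1−0.7084) = 4.3210 K.
Change = 4.3210 − 3.7478 = 0.57 K.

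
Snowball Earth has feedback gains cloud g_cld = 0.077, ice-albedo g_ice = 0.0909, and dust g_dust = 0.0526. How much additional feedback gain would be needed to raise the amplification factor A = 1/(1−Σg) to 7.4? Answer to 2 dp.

0.64

Current total gain = 0.2205.
Target gain for A = 7.4: g* = 1 − 1/7.4 = 0.8649.
Additional gain needed = 0.8649 − 0.2205 = 0.64.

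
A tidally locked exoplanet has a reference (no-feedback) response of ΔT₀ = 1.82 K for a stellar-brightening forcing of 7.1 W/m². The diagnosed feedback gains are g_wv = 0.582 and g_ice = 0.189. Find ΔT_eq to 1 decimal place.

7.9 K

Total gain g = 0.582 + 0.189 = 0.771.
Amplification A = 1/(1 − 0.771) = 4.367.
ΔT = 1.82 × 4.367 = 7.9 K.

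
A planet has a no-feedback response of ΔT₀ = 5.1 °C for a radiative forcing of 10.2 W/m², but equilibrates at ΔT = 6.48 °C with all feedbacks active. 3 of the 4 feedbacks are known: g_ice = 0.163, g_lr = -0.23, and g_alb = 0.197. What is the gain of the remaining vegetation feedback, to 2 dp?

0.08

Amplification A = ΔT/ΔT₀ = 6.48/5.1 = 1.271.
Total gain g = 1 − 1/A = 1 − 1/1.271 = 0.2132.
Known gains sum to 0.163 − 0.23 + 0.197 = 0.13.
g_veg = 0.2132 − 0.13 = 0.08.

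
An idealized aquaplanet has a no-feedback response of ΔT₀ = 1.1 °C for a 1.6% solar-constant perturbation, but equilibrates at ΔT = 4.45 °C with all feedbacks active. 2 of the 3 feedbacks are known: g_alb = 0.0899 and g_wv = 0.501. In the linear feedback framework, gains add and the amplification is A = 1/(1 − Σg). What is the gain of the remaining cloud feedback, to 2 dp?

Amplification A = ΔT/ΔT₀ = 4.45/1.1 = 4.045.
Total gain g = 1 − 1/A = 1 − 1/4.045 = 0.7528.
Known gains sum to 0.0899 + 0.501 = 0.5909.
g_cld = 0.7528 − 0.5909 = 0.16.

0.16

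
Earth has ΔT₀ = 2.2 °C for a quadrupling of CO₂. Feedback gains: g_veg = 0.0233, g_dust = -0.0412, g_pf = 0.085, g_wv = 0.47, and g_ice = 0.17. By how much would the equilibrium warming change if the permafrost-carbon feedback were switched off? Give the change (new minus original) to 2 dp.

Original: g = 0.7071, ΔT = 2.2/(1−0.7071) = 7.5111 °C.
Without permafrost-carbon: g' = 0.6221, ΔT' = 2.2/(1−0.6221) = 5.8216 °C.
Change = 5.8216 − 7.5111 = -1.69 °C.

-1.69 °C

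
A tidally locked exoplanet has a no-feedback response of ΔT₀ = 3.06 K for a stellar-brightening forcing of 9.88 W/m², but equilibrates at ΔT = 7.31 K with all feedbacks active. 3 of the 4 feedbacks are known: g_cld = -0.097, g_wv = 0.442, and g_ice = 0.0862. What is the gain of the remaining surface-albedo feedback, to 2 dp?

Amplification A = ΔT/ΔT₀ = 7.31/3.06 = 2.389.
Total gain g = 1 − 1/A = 1 − 1/2.389 = 0.5814.
Known gains sum to -0.097 + 0.442 + 0.0862 = 0.4312.
g_alb = 0.5814 − 0.4312 = 0.15.

0.15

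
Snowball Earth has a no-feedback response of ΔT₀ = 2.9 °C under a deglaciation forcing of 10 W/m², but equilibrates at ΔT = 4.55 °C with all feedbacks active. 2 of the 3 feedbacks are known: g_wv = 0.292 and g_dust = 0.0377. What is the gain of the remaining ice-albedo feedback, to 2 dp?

0.03

Amplification A = ΔT/ΔT₀ = 4.55/2.9 = 1.569.
Total gain g = 1 − 1/A = 1 − 1/1.569 = 0.3627.
Known gains sum to 0.292 + 0.0377 = 0.3297.
g_ice = 0.3627 − 0.3297 = 0.03.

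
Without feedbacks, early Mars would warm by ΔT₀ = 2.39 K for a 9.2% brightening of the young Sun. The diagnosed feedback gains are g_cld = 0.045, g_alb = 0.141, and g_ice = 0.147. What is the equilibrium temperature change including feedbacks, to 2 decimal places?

Total gain g = 0.045 + 0.141 + 0.147 = 0.333.
Amplification A = 1/(1 − 0.333) = 1.499.
ΔT = 2.39 × 1.499 = 3.58 K.

3.58 K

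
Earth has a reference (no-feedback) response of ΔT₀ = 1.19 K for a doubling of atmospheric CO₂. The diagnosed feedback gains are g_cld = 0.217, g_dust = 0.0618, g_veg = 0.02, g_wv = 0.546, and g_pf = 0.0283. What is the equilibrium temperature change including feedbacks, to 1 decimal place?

Total gain g = 0.217 + 0.0618 + 0.02 + 0.546 + 0.0283 = 0.8731.
Amplification A = 1/(1 − 0.8731) = 7.88.
ΔT = 1.19 × 7.88 = 9.4 K.

9.4 K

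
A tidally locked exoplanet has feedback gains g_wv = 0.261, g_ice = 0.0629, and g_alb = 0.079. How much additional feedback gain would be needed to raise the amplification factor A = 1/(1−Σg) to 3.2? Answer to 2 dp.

0.28

Current total gain = 0.4029.
Target gain for A = 3.2: g* = 1 − 1/3.2 = 0.6875.
Additional gain needed = 0.6875 − 0.4029 = 0.28.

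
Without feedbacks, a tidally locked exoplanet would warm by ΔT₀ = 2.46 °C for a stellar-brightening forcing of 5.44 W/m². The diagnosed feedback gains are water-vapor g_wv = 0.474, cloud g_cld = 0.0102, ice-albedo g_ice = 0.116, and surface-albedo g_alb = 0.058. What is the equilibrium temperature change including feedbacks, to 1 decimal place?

Total gain g = 0.474 + 0.0102 + 0.116 + 0.058 = 0.6582.
Amplification A = 1/(1 − 0.6582) = 2.926.
ΔT = 2.46 × 2.926 = 7.2 °C.

7.2 °C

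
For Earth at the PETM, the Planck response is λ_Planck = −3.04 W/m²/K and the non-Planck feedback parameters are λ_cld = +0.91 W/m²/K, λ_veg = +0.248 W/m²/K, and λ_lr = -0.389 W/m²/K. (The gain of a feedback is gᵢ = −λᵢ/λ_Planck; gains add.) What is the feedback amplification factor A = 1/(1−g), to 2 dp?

Convert to gains: g_cld = 0.91/3.04 = 0.2993; g_veg = 0.248/3.04 = 0.08158; g_lr = -0.389/3.04 = -0.128.
Total gain g = 0.25288.
A = 1/(1 − 0.25288) = 1.34.

1.34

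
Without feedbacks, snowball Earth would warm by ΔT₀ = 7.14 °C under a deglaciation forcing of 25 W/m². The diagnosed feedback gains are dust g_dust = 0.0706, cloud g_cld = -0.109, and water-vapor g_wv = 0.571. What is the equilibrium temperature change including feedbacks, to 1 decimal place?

15.3 °C

Total gain g = 0.0706 − 0.109 + 0.571 = 0.5326.
Amplification A = 1/(1 − 0.5326) = 2.139.
ΔT = 7.14 × 2.139 = 15.3 °C.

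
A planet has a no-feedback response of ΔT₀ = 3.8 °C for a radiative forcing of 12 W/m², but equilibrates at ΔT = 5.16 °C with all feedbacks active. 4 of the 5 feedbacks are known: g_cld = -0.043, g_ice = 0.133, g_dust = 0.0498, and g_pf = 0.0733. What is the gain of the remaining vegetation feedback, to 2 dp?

Amplification A = ΔT/ΔT₀ = 5.16/3.8 = 1.358.
Total gain g = 1 − 1/A = 1 − 1/1.358 = 0.2636.
Known gains sum to -0.043 + 0.133 + 0.0498 + 0.0733 = 0.2131.
g_veg = 0.2636 − 0.2131 = 0.05.

0.05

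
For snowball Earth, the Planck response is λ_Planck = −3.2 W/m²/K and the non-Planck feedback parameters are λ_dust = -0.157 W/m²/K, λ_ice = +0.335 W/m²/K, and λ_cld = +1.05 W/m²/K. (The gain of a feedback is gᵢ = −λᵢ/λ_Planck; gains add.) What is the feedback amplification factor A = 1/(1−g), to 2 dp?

Convert to gains: g_dust = -0.157/3.2 = -0.04906; g_ice = 0.335/3.2 = 0.1047; g_cld = 1.05/3.2 = 0.3281.
Total gain g = 0.38374.
A = 1/(1 − 0.38374) = 1.62.

1.62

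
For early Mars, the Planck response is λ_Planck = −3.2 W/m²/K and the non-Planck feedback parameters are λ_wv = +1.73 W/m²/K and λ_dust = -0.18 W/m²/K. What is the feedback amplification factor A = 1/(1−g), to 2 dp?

1.94

Convert to gains: g_wv = 1.73/3.2 = 0.5406; g_dust = -0.18/3.2 = -0.05625.
Total gain g = 0.48435.
A = 1/(1 − 0.48435) = 1.94.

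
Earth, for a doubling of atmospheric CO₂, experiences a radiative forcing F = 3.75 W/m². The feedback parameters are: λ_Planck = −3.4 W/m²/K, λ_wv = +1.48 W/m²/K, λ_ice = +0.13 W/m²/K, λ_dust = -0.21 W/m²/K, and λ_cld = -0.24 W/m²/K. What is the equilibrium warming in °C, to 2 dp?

Net feedback parameter λ = (−3.4) + (+1.48) + (+0.13) + (-0.21) + (-0.24) = -2.24 W/m²/K.
ΔT = −F/λ = −3.75/(-2.24) = 1.67 °C.

1.67 °C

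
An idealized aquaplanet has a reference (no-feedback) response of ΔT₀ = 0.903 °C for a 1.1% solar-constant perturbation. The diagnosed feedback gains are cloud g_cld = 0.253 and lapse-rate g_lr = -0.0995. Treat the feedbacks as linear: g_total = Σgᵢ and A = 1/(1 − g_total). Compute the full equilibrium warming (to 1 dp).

1.1 °C

Total gain g = 0.253 − 0.0995 = 0.1535.
Amplification A = 1/(1 − 0.1535) = 1.181.
ΔT = 0.903 × 1.181 = 1.1 °C.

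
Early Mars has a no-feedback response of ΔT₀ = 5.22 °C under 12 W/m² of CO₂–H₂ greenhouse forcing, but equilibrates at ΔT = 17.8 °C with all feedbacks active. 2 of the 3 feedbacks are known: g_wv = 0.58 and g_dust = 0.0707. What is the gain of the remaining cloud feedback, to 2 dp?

0.06

Amplification A = ΔT/ΔT₀ = 17.8/5.22 = 3.41.
Total gain g = 1 − 1/A = 1 − 1/3.41 = 0.7067.
Known gains sum to 0.58 + 0.0707 = 0.6507.
g_cld = 0.7067 − 0.6507 = 0.06.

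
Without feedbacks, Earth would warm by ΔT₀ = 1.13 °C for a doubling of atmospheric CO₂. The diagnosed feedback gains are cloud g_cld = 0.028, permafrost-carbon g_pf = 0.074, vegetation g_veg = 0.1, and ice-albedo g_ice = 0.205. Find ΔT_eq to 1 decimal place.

Total gain g = 0.028 + 0.074 + 0.1 + 0.205 = 0.407.
Amplification A = 1/(1 − 0.407) = 1.686.
ΔT = 1.13 × 1.686 = 1.9 °C.

1.9 °C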